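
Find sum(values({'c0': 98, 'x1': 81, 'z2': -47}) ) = 132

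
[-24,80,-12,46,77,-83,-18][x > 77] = [80]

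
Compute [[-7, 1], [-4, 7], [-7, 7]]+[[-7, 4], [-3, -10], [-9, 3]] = [[-14, 5], [-7, -3], [-16, 10]]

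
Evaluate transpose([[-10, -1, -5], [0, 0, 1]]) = [[-10, 0], [-1, 0], [-5, 1]]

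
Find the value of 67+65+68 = 200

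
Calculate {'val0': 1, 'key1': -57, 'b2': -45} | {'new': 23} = {'val0': 1, 'key1': -57, 'b2': -45, 'new': 23}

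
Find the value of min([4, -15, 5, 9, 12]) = -15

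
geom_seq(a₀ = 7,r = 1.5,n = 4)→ a_0 = 7*1.5^0 = 7.0
a_1 = 7*1.5^1 = 10.5
a_2 = 7*1.5^2 = 15.75
...
= [7.0, 10.5, 15.75, 23.625]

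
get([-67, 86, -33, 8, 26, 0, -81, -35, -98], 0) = -67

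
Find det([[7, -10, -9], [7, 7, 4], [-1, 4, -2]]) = (1)*(7)*det([[7, 4], [4, -2]]) + (-1)*(-10)*det([[7, 4], [-1, -2]]) + (1)*(-9)*det([[7, 7], [-1, 4]])
= -210 + -100 + -315
= -625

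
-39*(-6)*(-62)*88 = -1276704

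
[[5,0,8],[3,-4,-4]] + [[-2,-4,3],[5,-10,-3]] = [[3, -4, 11], [8, -14, -7]]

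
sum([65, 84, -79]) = 70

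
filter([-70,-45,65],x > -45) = [65]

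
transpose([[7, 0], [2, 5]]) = [[7, 2], [0, 5]]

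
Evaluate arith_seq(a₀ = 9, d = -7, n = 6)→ a_0 = 9 + 0*-7 = 9
a_1 = 9 + 1*-7 = 2
a_2 = 9 + 2*-7 = -5
...
= [9, 2, -5, -12, -19, -26]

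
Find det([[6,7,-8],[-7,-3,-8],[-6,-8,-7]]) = -569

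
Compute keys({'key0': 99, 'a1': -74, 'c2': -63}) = ['key0', 'a1', 'c2']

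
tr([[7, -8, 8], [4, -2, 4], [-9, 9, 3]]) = diagonal: 7 + (-2) + 3
= 8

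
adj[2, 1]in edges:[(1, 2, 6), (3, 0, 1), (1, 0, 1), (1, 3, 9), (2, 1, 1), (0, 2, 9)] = 1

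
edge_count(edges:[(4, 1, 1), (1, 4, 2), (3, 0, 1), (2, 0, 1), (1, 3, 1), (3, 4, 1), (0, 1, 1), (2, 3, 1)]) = 8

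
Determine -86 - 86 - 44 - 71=-287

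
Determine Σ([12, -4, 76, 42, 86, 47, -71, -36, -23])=12 + (-4) + 76 + 42 + 86 + 47 + (-71) + (-36) + (-23)
= 129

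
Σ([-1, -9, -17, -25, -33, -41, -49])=(-1) + (-9) + (-17) + (-25) + (-33) + (-41) + (-49)
= -175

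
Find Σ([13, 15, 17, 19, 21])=13 + 15 + 17 + 19 + 21
= 85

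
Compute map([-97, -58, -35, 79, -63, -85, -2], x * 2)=-97*2=-194, -58*2=-116, -35*2=-70, 79*2=158, -63*2=-126, -85*2=-170, -2*2=-4
= [-194, -116, -70, 158, -126, -170, -4]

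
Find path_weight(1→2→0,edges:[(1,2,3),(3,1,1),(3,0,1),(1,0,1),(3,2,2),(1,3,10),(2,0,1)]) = w(1→2)=3 + w(2→0)=1
= 4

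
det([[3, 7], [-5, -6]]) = (3)*(-6) - (7)*(-5)
= 17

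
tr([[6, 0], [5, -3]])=3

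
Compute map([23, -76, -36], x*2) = [46, -152, -72]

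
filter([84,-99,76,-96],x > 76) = keep x where x > 76: 84✓, -99✗, 76✗, -96✗
= [84]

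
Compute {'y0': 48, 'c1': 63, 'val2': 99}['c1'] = 63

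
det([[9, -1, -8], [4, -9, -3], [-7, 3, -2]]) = 622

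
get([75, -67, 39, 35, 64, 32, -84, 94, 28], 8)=28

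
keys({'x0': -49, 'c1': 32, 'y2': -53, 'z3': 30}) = ['x0', 'c1', 'y2', 'z3']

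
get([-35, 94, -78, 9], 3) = 9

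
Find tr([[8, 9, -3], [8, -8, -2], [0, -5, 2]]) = diagonal: 8 + (-8) + 2
= 2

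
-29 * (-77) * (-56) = -125048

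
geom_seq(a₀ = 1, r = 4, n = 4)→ a_0 = 1*4^0 = 1
a_1 = 1*4^1 = 4
a_2 = 1*4^2 = 16
...
= [1, 4, 16, 64]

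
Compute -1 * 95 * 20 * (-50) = 95000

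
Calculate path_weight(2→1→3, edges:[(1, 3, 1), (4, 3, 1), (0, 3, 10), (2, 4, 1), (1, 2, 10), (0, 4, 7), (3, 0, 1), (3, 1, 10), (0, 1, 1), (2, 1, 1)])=w(2→1)=1 + w(1→3)=1
= 2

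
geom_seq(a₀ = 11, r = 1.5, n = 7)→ a_0 = 11*1.5^0 = 11.0
a_1 = 11*1.5^1 = 16.5
a_2 = 11*1.5^2 = 24.75
...
= [11.0, 16.5, 24.75, 37.125, 55.6875, 83.53125, 125.296875]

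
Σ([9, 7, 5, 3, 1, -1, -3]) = 9 + 7 + 5 + 3 + 1 + (-1) + (-3)
= 21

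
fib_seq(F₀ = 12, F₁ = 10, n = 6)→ [12, 10, 22, 32, 54, 86]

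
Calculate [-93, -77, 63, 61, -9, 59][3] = 61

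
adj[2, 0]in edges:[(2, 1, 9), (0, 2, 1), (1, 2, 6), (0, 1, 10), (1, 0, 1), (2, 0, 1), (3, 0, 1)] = 1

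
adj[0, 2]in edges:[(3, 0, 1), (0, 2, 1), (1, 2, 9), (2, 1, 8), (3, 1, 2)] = 1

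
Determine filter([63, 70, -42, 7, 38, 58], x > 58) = keep x where x > 58: 63✓, 70✓, -42✗, 7✗, 38✗, 58✗
= [63, 70]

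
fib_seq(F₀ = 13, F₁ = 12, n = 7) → F_2 = F_1 + F_0 = 25
F_3 = F_2 + F_1 = 37
F_4 = F_3 + F_2 = 62
...
= [13, 12, 25, 37, 62, 99, 161]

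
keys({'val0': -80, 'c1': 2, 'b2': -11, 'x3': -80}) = ['val0', 'c1', 'b2', 'x3']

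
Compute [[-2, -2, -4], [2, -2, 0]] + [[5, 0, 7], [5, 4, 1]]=[[3, -2, 3], [7, 2, 1]]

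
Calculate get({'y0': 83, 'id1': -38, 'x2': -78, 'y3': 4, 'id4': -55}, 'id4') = -55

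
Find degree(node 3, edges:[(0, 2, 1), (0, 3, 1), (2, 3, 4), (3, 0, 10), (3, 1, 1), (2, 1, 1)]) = 4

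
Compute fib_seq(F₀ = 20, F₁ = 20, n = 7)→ F_2 = F_1 + F_0 = 40
F_3 = F_2 + F_1 = 60
F_4 = F_3 + F_2 = 100
...
= [20, 20, 40, 60, 100, 160, 260]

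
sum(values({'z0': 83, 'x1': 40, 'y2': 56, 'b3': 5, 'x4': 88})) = 83 + 40 + 56 + 5 + 88
= 272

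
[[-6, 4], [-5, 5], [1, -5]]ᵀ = [[-6, -5, 1], [4, 5, -5]]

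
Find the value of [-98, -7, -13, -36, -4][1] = -7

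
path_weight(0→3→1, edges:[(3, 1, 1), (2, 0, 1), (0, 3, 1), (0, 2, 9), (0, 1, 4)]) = 2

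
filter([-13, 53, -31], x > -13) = [53]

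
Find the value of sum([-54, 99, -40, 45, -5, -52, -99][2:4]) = slice → [-40, 45]
(-40) + 45
= 5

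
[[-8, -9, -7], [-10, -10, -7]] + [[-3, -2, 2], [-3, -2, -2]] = [[-11, -11, -5], [-13, -12, -9]]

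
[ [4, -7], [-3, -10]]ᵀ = [[4, -3], [-7, -10]]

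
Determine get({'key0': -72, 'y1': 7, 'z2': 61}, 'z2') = 61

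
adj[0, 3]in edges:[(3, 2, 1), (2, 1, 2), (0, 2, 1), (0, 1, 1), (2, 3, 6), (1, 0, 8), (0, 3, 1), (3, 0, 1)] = 1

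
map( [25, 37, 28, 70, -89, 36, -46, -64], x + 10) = 25+10=35, 37+10=47, 28+10=38, 70+10=80, -89+10=-79, 36+10=46, -46+10=-36, -64+10=-54
= [35, 47, 38, 80, -79, 46, -36, -54]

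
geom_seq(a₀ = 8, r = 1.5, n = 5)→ [8.0, 12.0, 18.0, 27.0, 40.5]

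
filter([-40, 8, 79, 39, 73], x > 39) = [79, 73]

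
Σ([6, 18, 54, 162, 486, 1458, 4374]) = 6 + 18 + 54 + 162 + 486 + 1458 + 4374
= 6558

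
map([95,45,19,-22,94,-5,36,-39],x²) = [9025, 2025, 361, 484, 8836, 25, 1296, 1521]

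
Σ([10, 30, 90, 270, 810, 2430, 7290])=10930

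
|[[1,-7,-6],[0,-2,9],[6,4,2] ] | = -490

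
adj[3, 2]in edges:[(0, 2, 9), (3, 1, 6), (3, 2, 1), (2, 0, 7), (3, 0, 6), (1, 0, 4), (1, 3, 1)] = 1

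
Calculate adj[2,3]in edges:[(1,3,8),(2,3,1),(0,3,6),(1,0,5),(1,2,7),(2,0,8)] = 1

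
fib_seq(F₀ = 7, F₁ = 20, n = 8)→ [7, 20, 27, 47, 74, 121, 195, 316]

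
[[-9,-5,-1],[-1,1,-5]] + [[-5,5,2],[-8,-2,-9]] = [[-14, 0, 1], [-9, -1, -14]]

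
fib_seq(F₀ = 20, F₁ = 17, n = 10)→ F_2 = F_1 + F_0 = 37
F_3 = F_2 + F_1 = 54
F_4 = F_3 + F_2 = 91
...
= [20, 17, 37, 54, 91, 145, 236, 381, 617, 998]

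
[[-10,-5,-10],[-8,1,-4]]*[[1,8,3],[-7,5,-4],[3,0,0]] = [[-5, -105, -10], [-27, -59, -28]]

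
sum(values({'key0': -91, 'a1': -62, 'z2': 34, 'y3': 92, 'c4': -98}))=(-91) + (-62) + 34 + 92 + (-98)
= -125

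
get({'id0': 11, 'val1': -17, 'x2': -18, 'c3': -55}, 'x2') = -18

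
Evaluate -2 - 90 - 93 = -185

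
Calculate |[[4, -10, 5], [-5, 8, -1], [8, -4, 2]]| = (1)*(4)*det([[8, -1], [-4, 2]]) + (-1)*(-10)*det([[-5, -1], [8, 2]]) + (1)*(5)*det([[-5, 8], [8, -4]])
= 48 + -20 + -220
= -192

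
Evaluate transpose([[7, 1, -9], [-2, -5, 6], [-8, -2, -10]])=[[7, -2, -8], [1, -5, -2], [-9, 6, -10]]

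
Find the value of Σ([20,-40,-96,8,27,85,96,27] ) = 20 + (-40) + (-96) + 8 + 27 + 85 + 96 + 27
= 127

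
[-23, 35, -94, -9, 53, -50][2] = -94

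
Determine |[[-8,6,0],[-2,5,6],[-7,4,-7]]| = (1)*(-8)*det([[5, 6], [4, -7]]) + (-1)*(6)*det([[-2, 6], [-7, -7]]) + (1)*(0)*det([[-2, 5], [-7, 4]])
= 472 + -336 + 0
= 136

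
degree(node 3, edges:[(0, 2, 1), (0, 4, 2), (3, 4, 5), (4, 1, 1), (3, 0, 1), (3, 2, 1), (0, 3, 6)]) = 4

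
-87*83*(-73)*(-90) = -47441970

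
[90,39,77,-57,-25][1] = 39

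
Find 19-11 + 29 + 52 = 89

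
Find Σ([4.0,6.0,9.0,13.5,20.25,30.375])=83.125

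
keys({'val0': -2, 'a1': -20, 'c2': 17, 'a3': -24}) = ['val0', 'a1', 'c2', 'a3']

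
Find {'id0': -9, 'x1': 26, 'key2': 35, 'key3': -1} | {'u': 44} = {'id0': -9, 'x1': 26, 'key2': 35, 'key3': -1, 'u': 44}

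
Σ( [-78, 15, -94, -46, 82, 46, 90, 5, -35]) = (-78) + 15 + (-94) + (-46) + 82 + 46 + 90 + 5 + (-35)
= -15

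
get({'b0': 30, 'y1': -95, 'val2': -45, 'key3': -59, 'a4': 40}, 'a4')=40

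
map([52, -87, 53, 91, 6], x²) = [2704, 7569, 2809, 8281, 36]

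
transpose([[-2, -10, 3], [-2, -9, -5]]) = [[-2, -2], [-10, -9], [3, -5]]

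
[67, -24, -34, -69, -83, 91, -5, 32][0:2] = [67, -24]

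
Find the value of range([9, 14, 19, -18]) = 37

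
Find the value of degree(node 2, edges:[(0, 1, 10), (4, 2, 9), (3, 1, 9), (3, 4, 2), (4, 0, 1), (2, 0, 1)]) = 2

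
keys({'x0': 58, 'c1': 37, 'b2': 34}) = ['x0', 'c1', 'b2']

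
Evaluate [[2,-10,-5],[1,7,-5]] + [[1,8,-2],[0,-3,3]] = [[3, -2, -7], [1, 4, -2]]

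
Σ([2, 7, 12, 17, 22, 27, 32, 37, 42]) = 198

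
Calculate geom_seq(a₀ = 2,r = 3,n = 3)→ [2, 6, 18]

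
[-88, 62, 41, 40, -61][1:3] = [62, 41]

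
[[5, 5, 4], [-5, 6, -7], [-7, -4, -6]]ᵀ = [[5, -5, -7], [5, 6, -4], [4, -7, -6]]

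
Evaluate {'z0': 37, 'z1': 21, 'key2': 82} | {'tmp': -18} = {'z0': 37, 'z1': 21, 'key2': 82, 'tmp': -18}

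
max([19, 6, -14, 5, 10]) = 19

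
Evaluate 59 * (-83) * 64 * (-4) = 1253632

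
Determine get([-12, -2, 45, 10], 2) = 45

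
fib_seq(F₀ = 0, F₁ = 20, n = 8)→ F_2 = F_1 + F_0 = 20
F_3 = F_2 + F_1 = 40
F_4 = F_3 + F_2 = 60
...
= [0, 20, 20, 40, 60, 100, 160, 260]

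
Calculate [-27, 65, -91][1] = 65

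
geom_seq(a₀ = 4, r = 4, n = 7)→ [4, 16, 64, 256, 1024, 4096, 16384]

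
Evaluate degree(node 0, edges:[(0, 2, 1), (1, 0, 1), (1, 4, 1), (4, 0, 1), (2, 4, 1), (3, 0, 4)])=incident: (0,2), (1,0), (4,0), (3,0)
= 4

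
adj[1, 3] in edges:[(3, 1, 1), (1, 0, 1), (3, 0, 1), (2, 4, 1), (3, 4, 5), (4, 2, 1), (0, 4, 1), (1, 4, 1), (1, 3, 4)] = 4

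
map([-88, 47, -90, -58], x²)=[7744, 2209, 8100, 3364]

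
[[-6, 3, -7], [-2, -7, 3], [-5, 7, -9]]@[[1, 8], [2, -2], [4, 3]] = [[-28, -75], [-4, 7], [-27, -81]]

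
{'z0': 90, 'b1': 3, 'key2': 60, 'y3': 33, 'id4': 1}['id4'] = 1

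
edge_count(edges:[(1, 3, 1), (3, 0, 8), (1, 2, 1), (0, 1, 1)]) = 4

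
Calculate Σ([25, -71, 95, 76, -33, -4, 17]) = 25 + (-71) + 95 + 76 + (-33) + (-4) + 17
= 105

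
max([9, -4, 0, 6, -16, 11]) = 11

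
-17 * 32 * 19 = -10336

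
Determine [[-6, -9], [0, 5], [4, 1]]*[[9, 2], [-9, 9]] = C[0][0] = (-6)*(9) + (-9)*(-9) = 27
C[0][1] = (-6)*(2) + (-9)*(9) = -93
C[1][0] = (0)*(9) + (5)*(-9) = -45
C[1][1] = (0)*(2) + (5)*(9) = 45
C[2][0] = (4)*(9) + (1)*(-9) = 27
C[2][1] = (4)*(2) + (1)*(9) = 17
= [[27, -93], [-45, 45], [27, 17]]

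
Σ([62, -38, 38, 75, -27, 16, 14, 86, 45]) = 271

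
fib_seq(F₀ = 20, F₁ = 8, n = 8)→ F_2 = F_1 + F_0 = 28
F_3 = F_2 + F_1 = 36
F_4 = F_3 + F_2 = 64
...
= [20, 8, 28, 36, 64, 100, 164, 264]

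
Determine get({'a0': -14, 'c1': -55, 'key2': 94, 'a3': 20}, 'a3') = 20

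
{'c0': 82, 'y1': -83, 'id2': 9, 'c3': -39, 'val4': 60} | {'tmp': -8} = {'c0': 82, 'y1': -83, 'id2': 9, 'c3': -39, 'val4': 60, 'tmp': -8}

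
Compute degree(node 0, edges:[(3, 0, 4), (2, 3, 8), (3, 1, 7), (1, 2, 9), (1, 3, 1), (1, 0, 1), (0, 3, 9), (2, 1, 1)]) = 3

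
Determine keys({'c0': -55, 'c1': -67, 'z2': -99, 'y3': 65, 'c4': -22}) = ['c0', 'c1', 'z2', 'y3', 'c4']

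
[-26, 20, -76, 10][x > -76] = keep x where x > -76: -26✓, 20✓, -76✗, 10✓
= [-26, 20, 10]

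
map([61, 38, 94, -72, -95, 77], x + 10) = [71, 48, 104, -62, -85, 87]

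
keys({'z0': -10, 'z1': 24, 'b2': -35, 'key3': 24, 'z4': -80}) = ['z0', 'z1', 'b2', 'key3', 'z4']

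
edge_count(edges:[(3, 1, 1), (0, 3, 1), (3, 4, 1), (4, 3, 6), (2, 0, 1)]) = 5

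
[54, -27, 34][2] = 34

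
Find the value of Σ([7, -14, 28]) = 7 + -14 + 28
= 21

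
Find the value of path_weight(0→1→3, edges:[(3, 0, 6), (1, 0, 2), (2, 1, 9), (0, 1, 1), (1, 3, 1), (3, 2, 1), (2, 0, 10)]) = w(0→1)=1 + w(1→3)=1
= 2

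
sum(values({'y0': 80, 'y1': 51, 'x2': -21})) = 80 + 51 + (-21)
= 110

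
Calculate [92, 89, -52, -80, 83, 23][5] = 23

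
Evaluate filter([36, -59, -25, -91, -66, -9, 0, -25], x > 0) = [36]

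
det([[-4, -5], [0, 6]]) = (-4)*(6) - (-5)*(0)
= -24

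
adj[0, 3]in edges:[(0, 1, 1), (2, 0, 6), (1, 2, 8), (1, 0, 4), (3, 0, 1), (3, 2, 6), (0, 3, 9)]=9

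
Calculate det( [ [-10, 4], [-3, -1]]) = (-10)*(-1) - (4)*(-3)
= 22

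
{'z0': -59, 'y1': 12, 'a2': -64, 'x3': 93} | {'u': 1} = {'z0': -59, 'y1': 12, 'a2': -64, 'x3': 93, 'u': 1}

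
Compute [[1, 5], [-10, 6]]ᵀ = [[1, -10], [5, 6]]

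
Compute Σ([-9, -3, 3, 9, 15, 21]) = 36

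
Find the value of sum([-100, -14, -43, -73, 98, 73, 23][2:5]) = -18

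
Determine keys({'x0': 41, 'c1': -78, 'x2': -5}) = ['x0', 'c1', 'x2']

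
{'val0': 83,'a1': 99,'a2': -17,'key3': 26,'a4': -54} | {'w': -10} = {'val0': 83, 'a1': 99, 'a2': -17, 'key3': 26, 'a4': -54, 'w': -10}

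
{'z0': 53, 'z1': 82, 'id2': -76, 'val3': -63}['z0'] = 53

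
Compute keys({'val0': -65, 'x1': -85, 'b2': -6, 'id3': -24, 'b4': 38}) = ['val0', 'x1', 'b2', 'id3', 'b4']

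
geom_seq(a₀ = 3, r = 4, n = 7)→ [3, 12, 48, 192, 768, 3072, 12288]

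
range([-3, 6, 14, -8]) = 22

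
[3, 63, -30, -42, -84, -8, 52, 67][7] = 67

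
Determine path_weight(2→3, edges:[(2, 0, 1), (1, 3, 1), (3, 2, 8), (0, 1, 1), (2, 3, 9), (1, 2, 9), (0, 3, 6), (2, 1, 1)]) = 9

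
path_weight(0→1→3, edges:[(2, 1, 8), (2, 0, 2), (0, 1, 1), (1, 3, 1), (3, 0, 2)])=2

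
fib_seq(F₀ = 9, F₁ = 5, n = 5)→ F_2 = F_1 + F_0 = 14
F_3 = F_2 + F_1 = 19
F_4 = F_3 + F_2 = 33
= [9, 5, 14, 19, 33]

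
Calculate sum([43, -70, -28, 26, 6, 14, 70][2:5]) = slice → [-28, 26, 6]
(-28) + 26 + 6
= 4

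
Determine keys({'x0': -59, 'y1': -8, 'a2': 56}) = ['x0', 'y1', 'a2']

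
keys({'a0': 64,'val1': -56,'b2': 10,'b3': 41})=['a0', 'val1', 'b2', 'b3']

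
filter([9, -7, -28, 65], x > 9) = [65]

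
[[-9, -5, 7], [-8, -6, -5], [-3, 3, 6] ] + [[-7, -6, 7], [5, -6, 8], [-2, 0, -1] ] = [[-16, -11, 14], [-3, -12, 3], [-5, 3, 5]]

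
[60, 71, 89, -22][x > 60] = [71, 89]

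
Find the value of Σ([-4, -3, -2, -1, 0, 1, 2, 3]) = -4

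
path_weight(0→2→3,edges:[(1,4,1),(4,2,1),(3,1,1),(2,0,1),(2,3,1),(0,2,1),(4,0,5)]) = w(0→2)=1 + w(2→3)=1
= 2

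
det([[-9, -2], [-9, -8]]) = (-9)*(-8) - (-2)*(-9)
= 54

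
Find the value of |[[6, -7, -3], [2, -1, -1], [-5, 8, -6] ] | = -68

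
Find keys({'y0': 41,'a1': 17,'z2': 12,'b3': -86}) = ['y0', 'a1', 'z2', 'b3']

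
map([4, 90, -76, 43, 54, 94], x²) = (4)²=16, (90)²=8100, (-76)²=5776, (43)²=1849, (54)²=2916, (94)²=8836
= [16, 8100, 5776, 1849, 2916, 8836]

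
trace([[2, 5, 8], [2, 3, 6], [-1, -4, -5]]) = diagonal: 2 + 3 + (-5)
= 0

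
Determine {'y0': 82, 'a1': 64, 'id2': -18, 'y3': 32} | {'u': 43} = {'y0': 82, 'a1': 64, 'id2': -18, 'y3': 32, 'u': 43}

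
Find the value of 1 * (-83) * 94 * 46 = -358892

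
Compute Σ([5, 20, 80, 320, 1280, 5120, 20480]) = 27305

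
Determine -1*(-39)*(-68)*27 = -71604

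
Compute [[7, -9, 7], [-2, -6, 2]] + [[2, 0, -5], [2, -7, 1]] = [[9, -9, 2], [0, -13, 3]]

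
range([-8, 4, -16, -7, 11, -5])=27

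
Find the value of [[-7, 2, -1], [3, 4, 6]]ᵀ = [[-7, 3], [2, 4], [-1, 6]]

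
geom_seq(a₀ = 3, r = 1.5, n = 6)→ a_0 = 3*1.5^0 = 3.0
a_1 = 3*1.5^1 = 4.5
a_2 = 3*1.5^2 = 6.75
...
= [3.0, 4.5, 6.75, 10.125, 15.1875, 22.78125]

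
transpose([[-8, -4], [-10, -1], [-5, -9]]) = [[-8, -10, -5], [-4, -1, -9]]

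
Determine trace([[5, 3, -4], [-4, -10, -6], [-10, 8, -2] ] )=diagonal: 5 + (-10) + (-2)
= -7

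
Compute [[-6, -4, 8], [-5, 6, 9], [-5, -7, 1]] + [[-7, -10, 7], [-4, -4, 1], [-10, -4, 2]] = [[-13, -14, 15], [-9, 2, 10], [-15, -11, 3]]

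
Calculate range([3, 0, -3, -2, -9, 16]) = 25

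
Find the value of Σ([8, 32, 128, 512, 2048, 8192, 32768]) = 43688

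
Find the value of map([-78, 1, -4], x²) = [6084, 1, 16]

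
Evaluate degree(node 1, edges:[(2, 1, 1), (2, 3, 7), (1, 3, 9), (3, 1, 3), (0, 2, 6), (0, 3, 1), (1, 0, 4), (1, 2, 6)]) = incident: (2,1), (1,3), (3,1), (1,0), (1,2)
= 5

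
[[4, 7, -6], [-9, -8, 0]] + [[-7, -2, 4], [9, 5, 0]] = [[-3, 5, -2], [0, -3, 0]]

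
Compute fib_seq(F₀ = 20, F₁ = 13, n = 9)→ F_2 = F_1 + F_0 = 33
F_3 = F_2 + F_1 = 46
F_4 = F_3 + F_2 = 79
...
= [20, 13, 33, 46, 79, 125, 204, 329, 533]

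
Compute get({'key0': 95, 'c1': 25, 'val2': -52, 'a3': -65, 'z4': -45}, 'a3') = -65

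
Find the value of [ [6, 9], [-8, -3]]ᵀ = [[6, -8], [9, -3]]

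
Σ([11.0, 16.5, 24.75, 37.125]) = 11.0 + 16.5 + 24.75 + 37.125
= 89.375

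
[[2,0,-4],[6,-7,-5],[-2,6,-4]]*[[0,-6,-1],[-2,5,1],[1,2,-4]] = [[-4, -20, 14], [9, -81, 7], [-16, 34, 24]]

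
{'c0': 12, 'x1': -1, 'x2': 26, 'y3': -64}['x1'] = -1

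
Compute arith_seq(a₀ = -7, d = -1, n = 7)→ [-7, -8, -9, -10, -11, -12, -13]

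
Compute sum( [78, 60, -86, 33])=85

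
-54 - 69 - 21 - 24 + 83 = -85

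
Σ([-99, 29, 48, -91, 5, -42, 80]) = -70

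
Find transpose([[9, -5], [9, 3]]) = [[9, 9], [-5, 3]]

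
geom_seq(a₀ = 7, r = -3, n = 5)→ [7, -21, 63, -189, 567]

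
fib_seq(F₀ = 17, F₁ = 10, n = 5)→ [17, 10, 27, 37, 64]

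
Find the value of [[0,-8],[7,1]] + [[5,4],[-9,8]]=[[5, -4], [-2, 9]]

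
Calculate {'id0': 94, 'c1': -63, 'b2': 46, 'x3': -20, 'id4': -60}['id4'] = -60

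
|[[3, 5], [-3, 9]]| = (3)*(9) - (5)*(-3)
= 42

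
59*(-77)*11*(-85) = 4247705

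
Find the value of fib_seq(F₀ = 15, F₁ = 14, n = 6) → [15, 14, 29, 43, 72, 115]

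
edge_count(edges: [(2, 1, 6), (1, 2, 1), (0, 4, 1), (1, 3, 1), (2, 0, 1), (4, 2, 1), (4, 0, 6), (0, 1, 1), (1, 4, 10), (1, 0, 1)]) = 10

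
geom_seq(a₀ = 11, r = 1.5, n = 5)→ a_0 = 11*1.5^0 = 11.0
a_1 = 11*1.5^1 = 16.5
a_2 = 11*1.5^2 = 24.75
...
= [11.0, 16.5, 24.75, 37.125, 55.6875]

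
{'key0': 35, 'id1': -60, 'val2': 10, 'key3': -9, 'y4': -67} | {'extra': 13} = {'key0': 35, 'id1': -60, 'val2': 10, 'key3': -9, 'y4': -67, 'extra': 13}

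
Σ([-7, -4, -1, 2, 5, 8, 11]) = 14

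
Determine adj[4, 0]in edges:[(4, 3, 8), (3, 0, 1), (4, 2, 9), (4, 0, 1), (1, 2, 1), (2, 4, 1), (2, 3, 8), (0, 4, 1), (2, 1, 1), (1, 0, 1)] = 1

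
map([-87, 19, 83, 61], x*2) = -87*2=-174, 19*2=38, 83*2=166, 61*2=122
= [-174, 38, 166, 122]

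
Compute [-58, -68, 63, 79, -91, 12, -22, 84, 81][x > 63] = [79, 84, 81]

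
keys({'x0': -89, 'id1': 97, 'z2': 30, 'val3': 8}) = ['x0', 'id1', 'z2', 'val3']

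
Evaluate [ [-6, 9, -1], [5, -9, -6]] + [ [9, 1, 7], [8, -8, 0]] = [[3, 10, 6], [13, -17, -6]]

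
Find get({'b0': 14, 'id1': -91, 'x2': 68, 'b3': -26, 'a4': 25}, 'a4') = 25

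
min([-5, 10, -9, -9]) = -9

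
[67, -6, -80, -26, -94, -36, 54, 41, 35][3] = -26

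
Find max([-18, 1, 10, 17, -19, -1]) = 17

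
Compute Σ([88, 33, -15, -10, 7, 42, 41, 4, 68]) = 258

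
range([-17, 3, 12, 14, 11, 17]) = 34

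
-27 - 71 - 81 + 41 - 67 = -205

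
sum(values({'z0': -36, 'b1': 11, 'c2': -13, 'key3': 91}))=53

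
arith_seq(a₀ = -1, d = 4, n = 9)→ a_0 = -1 + 0*4 = -1
a_1 = -1 + 1*4 = 3
a_2 = -1 + 2*4 = 7
...
= [-1, 3, 7, 11, 15, 19, 23, 27, 31]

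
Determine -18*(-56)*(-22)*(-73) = 1618848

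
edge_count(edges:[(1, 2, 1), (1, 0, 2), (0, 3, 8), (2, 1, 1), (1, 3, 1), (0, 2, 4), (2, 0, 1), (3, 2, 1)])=8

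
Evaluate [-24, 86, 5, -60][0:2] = [-24, 86]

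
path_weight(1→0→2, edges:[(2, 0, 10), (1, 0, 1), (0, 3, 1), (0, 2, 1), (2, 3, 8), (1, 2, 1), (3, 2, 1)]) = 2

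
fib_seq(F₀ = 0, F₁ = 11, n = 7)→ [0, 11, 11, 22, 33, 55, 88]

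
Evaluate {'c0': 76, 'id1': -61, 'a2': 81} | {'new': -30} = {'c0': 76, 'id1': -61, 'a2': 81, 'new': -30}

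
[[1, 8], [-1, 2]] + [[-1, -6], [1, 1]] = [[0, 2], [0, 3]]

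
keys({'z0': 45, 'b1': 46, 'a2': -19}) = ['z0', 'b1', 'a2']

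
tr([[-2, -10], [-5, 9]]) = 7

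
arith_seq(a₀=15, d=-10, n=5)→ a_0 = 15 + 0*-10 = 15
a_1 = 15 + 1*-10 = 5
a_2 = 15 + 2*-10 = -5
...
= [15, 5, -5, -15, -25]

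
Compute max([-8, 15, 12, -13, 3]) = 15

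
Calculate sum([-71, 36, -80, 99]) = (-71) + 36 + (-80) + 99
= -16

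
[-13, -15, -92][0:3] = [-13, -15, -92]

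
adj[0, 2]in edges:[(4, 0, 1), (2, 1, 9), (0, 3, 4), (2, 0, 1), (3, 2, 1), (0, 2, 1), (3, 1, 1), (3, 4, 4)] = 1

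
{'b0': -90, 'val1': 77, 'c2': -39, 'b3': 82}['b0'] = -90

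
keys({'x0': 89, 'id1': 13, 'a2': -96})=['x0', 'id1', 'a2']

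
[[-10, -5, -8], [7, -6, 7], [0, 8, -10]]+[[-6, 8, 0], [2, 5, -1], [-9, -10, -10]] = [[-16, 3, -8], [9, -1, 6], [-9, -2, -20]]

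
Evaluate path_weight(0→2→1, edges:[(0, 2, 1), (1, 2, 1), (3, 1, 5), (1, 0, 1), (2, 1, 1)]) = 2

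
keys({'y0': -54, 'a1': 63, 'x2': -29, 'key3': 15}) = ['y0', 'a1', 'x2', 'key3']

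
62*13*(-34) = -27404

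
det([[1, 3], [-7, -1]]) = (1)*(-1) - (3)*(-7)
= 20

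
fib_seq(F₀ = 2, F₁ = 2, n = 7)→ [2, 2, 4, 6, 10, 16, 26]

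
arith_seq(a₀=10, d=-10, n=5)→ a_0 = 10 + 0*-10 = 10
a_1 = 10 + 1*-10 = 0
a_2 = 10 + 2*-10 = -10
...
= [10, 0, -10, -20, -30]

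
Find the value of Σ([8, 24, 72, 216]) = 320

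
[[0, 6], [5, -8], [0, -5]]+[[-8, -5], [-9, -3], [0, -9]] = [[-8, 1], [-4, -11], [0, -14]]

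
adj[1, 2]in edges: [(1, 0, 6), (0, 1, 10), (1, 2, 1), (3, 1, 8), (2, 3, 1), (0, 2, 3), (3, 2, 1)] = 1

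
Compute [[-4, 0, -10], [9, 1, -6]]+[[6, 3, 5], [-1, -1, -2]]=[[2, 3, -5], [8, 0, -8]]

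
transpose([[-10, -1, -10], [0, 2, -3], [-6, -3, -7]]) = [[-10, 0, -6], [-1, 2, -3], [-10, -3, -7]]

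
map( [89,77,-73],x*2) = [178, 154, -146]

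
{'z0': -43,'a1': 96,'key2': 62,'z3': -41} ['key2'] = 62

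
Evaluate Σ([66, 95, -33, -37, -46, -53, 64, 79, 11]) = 146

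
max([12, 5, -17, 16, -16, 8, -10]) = 16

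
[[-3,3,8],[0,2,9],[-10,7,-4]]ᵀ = [[-3, 0, -10], [3, 2, 7], [8, 9, -4]]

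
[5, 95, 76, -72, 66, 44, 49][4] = 66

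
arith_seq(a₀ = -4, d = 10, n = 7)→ [-4, 6, 16, 26, 36, 46, 56]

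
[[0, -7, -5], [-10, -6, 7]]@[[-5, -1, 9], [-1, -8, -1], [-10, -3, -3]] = [[57, 71, 22], [-14, 37, -105]]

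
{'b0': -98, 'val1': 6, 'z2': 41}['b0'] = -98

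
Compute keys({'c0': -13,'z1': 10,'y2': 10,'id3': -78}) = ['c0', 'z1', 'y2', 'id3']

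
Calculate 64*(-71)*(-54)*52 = 12759552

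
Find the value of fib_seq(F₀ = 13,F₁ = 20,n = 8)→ F_2 = F_1 + F_0 = 33
F_3 = F_2 + F_1 = 53
F_4 = F_3 + F_2 = 86
...
= [13, 20, 33, 53, 86, 139, 225, 364]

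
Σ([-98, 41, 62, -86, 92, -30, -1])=-20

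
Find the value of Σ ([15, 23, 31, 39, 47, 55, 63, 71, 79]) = 15 + 23 + 31 + 39 + 47 + 55 + 63 + 71 + 79
= 423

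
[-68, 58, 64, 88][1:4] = [58, 64, 88]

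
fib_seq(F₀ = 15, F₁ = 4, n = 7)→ [15, 4, 19, 23, 42, 65, 107]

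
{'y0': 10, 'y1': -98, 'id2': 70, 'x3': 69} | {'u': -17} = {'y0': 10, 'y1': -98, 'id2': 70, 'x3': 69, 'u': -17}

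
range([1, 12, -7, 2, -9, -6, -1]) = 21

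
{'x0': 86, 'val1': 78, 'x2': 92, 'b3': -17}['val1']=78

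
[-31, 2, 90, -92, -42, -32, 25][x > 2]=[90, 25]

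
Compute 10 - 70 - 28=-88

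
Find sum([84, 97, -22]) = 159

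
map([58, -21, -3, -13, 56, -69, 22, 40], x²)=[3364, 441, 9, 169, 3136, 4761, 484, 1600]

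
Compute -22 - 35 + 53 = -4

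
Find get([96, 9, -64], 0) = 96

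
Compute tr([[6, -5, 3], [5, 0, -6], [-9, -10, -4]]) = 2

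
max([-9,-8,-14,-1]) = -1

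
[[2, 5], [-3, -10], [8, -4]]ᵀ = [[2, -3, 8], [5, -10, -4]]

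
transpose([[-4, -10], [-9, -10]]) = [[-4, -9], [-10, -10]]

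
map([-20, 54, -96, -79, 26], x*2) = -20*2=-40, 54*2=108, -96*2=-192, -79*2=-158, 26*2=52
= [-40, 108, -192, -158, 52]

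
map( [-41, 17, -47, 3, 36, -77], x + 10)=[-31, 27, -37, 13, 46, -67]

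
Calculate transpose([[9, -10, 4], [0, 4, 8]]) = [[9, 0], [-10, 4], [4, 8]]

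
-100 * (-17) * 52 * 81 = 7160400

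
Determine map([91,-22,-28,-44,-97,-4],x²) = [8281, 484, 784, 1936, 9409, 16]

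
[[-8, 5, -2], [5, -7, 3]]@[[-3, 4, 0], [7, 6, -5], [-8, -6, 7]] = [[75, 10, -39], [-88, -40, 56]]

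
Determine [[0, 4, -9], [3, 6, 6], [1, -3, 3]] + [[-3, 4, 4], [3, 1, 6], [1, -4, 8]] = [[-3, 8, -5], [6, 7, 12], [2, -7, 11]]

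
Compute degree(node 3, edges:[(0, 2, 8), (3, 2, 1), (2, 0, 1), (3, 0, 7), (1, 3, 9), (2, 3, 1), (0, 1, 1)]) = 4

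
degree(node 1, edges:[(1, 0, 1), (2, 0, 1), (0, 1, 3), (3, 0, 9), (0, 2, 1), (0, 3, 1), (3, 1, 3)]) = incident: (1,0), (0,1), (3,1)
= 3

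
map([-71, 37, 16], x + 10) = [-61, 47, 26]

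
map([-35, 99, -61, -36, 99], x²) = [1225, 9801, 3721, 1296, 9801]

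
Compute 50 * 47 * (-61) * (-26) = 3727100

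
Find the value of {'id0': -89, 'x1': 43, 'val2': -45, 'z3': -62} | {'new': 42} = {'id0': -89, 'x1': 43, 'val2': -45, 'z3': -62, 'new': 42}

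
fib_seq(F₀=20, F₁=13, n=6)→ [20, 13, 33, 46, 79, 125]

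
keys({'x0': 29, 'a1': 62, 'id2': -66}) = ['x0', 'a1', 'id2']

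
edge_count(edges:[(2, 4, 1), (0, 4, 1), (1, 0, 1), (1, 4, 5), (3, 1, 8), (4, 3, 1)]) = 6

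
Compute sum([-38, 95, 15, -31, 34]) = (-38) + 95 + 15 + (-31) + 34
= 75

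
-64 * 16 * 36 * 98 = -3612672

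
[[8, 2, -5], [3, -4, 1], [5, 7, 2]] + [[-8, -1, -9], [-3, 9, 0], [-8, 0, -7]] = [[0, 1, -14], [0, 5, 1], [-3, 7, -5]]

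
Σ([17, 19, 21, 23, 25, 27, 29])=161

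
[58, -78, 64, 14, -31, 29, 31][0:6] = [58, -78, 64, 14, -31, 29]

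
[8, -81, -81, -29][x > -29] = keep x where x > -29: 8✓, -81✗, -81✗, -29✗
= [8]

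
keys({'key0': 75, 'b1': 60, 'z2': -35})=['key0', 'b1', 'z2']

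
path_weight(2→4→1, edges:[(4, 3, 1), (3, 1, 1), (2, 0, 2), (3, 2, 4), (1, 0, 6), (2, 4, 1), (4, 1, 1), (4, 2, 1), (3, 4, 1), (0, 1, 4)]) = w(2→4)=1 + w(4→1)=1
= 2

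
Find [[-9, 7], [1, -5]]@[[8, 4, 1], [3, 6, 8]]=[[-51, 6, 47], [-7, -26, -39]]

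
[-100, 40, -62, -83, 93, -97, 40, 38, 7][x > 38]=keep x where x > 38: -100✗, 40✓, -62✗, -83✗, 93✓, -97✗, 40✓, 38✗, 7✗
= [40, 93, 40]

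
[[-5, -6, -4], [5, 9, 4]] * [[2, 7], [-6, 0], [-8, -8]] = C[0][0] = (-5)*(2) + (-6)*(-6) + (-4)*(-8) = 58
C[0][1] = (-5)*(7) + (-6)*(0) + (-4)*(-8) = -3
C[1][0] = (5)*(2) + (9)*(-6) + (4)*(-8) = -76
C[1][1] = (5)*(7) + (9)*(0) + (4)*(-8) = 3
= [[58, -3], [-76, 3]]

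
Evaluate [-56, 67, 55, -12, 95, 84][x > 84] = keep x where x > 84: -56✗, 67✗, 55✗, -12✗, 95✓, 84✗
= [95]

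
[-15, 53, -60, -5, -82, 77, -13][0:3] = [-15, 53, -60]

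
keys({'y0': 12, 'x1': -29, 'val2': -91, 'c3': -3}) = ['y0', 'x1', 'val2', 'c3']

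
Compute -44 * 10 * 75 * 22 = -726000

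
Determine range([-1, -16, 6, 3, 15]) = 31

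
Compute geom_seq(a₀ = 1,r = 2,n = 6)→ [1, 2, 4, 8, 16, 32]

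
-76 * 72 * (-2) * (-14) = -153216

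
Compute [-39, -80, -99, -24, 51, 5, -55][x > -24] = keep x where x > -24: -39✗, -80✗, -99✗, -24✗, 51✓, 5✓, -55✗
= [51, 5]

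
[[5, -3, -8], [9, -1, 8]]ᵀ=[[5, 9], [-3, -1], [-8, 8]]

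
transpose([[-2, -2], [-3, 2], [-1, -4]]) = [[-2, -3, -1], [-2, 2, -4]]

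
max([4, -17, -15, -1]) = 4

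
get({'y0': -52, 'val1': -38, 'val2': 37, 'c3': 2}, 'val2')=37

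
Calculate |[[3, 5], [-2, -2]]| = 4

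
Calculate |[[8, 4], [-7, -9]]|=(8)*(-9) - (4)*(-7)
= -44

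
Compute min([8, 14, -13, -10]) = -13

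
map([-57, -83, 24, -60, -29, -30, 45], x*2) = [-114, -166, 48, -120, -58, -60, 90]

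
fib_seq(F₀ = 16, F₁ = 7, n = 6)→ [16, 7, 23, 30, 53, 83]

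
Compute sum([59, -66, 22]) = 15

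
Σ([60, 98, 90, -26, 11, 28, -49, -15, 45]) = 242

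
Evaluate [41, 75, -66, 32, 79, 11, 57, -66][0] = 41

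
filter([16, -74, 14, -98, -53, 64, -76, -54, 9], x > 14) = [16, 64]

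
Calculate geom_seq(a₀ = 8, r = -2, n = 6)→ a_0 = 8*(-2)^0 = 8
a_1 = 8*(-2)^1 = -16
a_2 = 8*(-2)^2 = 32
...
= [8, -16, 32, -64, 128, -256]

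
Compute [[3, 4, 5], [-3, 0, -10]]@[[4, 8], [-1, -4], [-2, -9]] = [[-2, -37], [8, 66]]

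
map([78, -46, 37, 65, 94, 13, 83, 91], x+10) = 78+10=88, -46+10=-36, 37+10=47, 65+10=75, 94+10=104, 13+10=23, 83+10=93, 91+10=101
= [88, -36, 47, 75, 104, 23, 93, 101]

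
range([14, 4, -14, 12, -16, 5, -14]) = 30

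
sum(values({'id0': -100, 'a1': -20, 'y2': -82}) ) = (-100) + (-20) + (-82)
= -202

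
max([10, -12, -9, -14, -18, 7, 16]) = 16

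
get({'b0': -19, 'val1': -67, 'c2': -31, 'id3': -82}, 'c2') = -31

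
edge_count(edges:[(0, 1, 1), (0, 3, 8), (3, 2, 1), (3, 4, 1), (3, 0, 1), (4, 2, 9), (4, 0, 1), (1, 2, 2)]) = 8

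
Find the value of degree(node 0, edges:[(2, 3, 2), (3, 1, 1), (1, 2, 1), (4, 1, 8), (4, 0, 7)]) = incident: (4,0)
= 1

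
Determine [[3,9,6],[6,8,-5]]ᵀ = [[3, 6], [9, 8], [6, -5]]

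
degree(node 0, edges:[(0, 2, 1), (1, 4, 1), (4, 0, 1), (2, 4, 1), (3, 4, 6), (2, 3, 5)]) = incident: (0,2), (4,0)
= 2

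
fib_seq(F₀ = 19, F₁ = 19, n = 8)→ F_2 = F_1 + F_0 = 38
F_3 = F_2 + F_1 = 57
F_4 = F_3 + F_2 = 95
...
= [19, 19, 38, 57, 95, 152, 247, 399]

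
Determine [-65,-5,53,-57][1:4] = [-5, 53, -57]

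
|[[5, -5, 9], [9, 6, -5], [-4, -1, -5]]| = -365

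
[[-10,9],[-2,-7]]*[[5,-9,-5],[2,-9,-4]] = [[-32, 9, 14], [-24, 81, 38]]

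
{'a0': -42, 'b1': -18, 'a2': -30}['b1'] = -18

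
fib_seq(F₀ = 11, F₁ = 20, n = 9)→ F_2 = F_1 + F_0 = 31
F_3 = F_2 + F_1 = 51
F_4 = F_3 + F_2 = 82
...
= [11, 20, 31, 51, 82, 133, 215, 348, 563]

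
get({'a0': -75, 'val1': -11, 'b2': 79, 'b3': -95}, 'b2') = 79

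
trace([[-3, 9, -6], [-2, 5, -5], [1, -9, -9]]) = -7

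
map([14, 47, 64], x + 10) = 14+10=24, 47+10=57, 64+10=74
= [24, 57, 74]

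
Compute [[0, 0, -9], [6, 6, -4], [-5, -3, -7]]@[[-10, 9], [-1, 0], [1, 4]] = [[-9, -36], [-70, 38], [46, -73]]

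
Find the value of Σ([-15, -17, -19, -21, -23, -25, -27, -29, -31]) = (-15) + (-17) + (-19) + (-21) + (-23) + (-25) + (-27) + (-29) + (-31)
= -207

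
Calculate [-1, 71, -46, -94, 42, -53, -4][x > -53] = [-1, 71, -46, 42, -4]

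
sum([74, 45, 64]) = 183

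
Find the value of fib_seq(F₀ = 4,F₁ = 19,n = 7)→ [4, 19, 23, 42, 65, 107, 172]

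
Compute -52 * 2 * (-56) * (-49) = -285376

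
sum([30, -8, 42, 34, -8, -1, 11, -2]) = 98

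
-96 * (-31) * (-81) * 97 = -23382432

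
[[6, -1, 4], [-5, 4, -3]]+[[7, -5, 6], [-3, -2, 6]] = [[13, -6, 10], [-8, 2, 3]]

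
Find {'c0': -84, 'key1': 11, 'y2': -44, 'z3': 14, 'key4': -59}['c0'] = -84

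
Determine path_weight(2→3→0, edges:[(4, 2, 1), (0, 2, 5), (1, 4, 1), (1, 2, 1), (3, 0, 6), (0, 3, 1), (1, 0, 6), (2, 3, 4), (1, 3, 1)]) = w(2→3)=4 + w(3→0)=6
= 10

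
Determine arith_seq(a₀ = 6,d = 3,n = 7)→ [6, 9, 12, 15, 18, 21, 24]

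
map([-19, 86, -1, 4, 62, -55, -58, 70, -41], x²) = (-19)²=361, (86)²=7396, (-1)²=1, (4)²=16, (62)²=3844, (-55)²=3025, (-58)²=3364, (70)²=4900, (-41)²=1681
= [361, 7396, 1, 16, 3844, 3025, 3364, 4900, 1681]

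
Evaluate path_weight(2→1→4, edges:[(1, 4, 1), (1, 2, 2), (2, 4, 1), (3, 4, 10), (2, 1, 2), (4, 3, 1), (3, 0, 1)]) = 3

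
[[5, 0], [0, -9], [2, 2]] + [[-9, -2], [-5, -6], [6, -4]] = [[-4, -2], [-5, -15], [8, -2]]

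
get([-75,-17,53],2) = 53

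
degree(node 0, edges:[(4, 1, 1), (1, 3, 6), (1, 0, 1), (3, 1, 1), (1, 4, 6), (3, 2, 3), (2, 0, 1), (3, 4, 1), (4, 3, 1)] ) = 2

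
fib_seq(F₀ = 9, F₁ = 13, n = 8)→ F_2 = F_1 + F_0 = 22
F_3 = F_2 + F_1 = 35
F_4 = F_3 + F_2 = 57
...
= [9, 13, 22, 35, 57, 92, 149, 241]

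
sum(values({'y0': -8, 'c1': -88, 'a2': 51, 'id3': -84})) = -129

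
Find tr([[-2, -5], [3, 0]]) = diagonal: (-2) + 0
= -2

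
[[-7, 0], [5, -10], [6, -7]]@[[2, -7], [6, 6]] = [[-14, 49], [-50, -95], [-30, -84]]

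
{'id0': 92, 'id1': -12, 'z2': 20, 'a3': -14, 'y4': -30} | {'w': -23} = {'id0': 92, 'id1': -12, 'z2': 20, 'a3': -14, 'y4': -30, 'w': -23}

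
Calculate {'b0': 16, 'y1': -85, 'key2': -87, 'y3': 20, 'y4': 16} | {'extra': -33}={'b0': 16, 'y1': -85, 'key2': -87, 'y3': 20, 'y4': 16, 'extra': -33}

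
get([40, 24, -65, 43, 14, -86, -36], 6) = -36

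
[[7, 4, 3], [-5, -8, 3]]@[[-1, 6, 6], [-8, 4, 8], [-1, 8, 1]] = [[-42, 82, 77], [66, -38, -91]]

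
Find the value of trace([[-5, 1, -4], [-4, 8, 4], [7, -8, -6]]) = diagonal: (-5) + 8 + (-6)
= -3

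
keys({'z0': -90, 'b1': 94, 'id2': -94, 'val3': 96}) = ['z0', 'b1', 'id2', 'val3']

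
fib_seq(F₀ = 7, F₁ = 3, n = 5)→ [7, 3, 10, 13, 23]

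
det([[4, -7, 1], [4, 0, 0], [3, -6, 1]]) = (1)*(4)*det([[0, 0], [-6, 1]]) + (-1)*(-7)*det([[4, 0], [3, 1]]) + (1)*(1)*det([[4, 0], [3, -6]])
= 0 + 28 + -24
= 4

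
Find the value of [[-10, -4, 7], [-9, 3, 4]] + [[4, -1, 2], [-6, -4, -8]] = [[-6, -5, 9], [-15, -1, -4]]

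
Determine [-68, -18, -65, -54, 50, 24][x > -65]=keep x where x > -65: -68✗, -18✓, -65✗, -54✓, 50✓, 24✓
= [-18, -54, 50, 24]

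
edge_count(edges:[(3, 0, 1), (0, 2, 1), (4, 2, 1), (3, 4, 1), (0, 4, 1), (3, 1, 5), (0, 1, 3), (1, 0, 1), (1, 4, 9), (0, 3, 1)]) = 10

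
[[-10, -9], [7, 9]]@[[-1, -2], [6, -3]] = [[-44, 47], [47, -41]]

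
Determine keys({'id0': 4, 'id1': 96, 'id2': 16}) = ['id0', 'id1', 'id2']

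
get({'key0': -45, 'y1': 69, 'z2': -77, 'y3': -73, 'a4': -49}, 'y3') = -73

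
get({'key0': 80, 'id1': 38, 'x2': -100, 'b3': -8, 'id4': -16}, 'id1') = 38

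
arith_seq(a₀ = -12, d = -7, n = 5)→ [-12, -19, -26, -33, -40]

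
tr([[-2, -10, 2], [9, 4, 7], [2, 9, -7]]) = -5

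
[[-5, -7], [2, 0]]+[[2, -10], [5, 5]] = [[-3, -17], [7, 5]]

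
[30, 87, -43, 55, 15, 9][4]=15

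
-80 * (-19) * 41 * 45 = 2804400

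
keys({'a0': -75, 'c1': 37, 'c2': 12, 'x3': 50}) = ['a0', 'c1', 'c2', 'x3']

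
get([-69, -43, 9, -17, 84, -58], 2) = 9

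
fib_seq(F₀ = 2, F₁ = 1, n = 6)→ [2, 1, 3, 4, 7, 11]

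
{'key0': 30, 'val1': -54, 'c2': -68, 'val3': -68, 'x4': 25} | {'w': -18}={'key0': 30, 'val1': -54, 'c2': -68, 'val3': -68, 'x4': 25, 'w': -18}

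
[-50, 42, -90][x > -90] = [-50, 42]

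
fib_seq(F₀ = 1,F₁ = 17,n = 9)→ F_2 = F_1 + F_0 = 18
F_3 = F_2 + F_1 = 35
F_4 = F_3 + F_2 = 53
...
= [1, 17, 18, 35, 53, 88, 141, 229, 370]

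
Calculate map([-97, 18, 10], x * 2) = -97*2=-194, 18*2=36, 10*2=20
= [-194, 36, 20]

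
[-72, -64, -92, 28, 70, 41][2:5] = [-92, 28, 70]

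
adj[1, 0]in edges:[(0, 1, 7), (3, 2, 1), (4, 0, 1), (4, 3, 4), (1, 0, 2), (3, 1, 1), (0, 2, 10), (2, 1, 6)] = 2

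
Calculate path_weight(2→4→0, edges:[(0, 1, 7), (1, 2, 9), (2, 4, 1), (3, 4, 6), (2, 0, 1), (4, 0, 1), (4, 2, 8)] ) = w(2→4)=1 + w(4→0)=1
= 2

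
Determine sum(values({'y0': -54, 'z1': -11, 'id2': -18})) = -83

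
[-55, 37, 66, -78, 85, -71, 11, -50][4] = 85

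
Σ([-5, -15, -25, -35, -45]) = (-5) + (-15) + (-25) + (-35) + (-45)
= -125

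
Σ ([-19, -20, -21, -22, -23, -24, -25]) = -154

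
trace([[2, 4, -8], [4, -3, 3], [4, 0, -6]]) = diagonal: 2 + (-3) + (-6)
= -7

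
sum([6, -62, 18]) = -38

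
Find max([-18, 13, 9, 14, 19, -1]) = 19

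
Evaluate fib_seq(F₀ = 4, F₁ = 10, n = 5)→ [4, 10, 14, 24, 38]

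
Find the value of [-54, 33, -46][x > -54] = keep x where x > -54: -54✗, 33✓, -46✓
= [33, -46]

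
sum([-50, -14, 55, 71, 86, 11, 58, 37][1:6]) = slice → [-14, 55, 71, 86, 11]
(-14) + 55 + 71 + 86 + 11
= 209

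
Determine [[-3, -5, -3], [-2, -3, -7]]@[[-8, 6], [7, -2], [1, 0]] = C[0][0] = (-3)*(-8) + (-5)*(7) + (-3)*(1) = -14
C[0][1] = (-3)*(6) + (-5)*(-2) + (-3)*(0) = -8
C[1][0] = (-2)*(-8) + (-3)*(7) + (-7)*(1) = -12
C[1][1] = (-2)*(6) + (-3)*(-2) + (-7)*(0) = -6
= [[-14, -8], [-12, -6]]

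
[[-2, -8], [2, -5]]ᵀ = [[-2, 2], [-8, -5]]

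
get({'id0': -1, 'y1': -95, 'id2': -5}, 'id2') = -5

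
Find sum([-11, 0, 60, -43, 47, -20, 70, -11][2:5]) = slice → [60, -43, 47]
60 + (-43) + 47
= 64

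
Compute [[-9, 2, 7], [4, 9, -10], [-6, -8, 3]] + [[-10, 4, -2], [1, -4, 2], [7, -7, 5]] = [[-19, 6, 5], [5, 5, -8], [1, -15, 8]]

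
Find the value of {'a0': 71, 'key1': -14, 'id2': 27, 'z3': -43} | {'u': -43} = {'a0': 71, 'key1': -14, 'id2': 27, 'z3': -43, 'u': -43}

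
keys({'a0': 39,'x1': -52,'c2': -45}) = ['a0', 'x1', 'c2']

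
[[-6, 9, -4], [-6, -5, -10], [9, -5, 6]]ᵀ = [[-6, -6, 9], [9, -5, -5], [-4, -10, 6]]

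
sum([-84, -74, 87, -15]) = -86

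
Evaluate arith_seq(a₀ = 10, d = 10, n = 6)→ [10, 20, 30, 40, 50, 60]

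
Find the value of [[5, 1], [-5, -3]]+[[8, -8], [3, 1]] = [[13, -7], [-2, -2]]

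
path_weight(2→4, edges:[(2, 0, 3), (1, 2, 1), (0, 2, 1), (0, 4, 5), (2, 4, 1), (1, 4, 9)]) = w(2→4)=1
= 1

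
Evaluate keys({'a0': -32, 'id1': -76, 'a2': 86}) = ['a0', 'id1', 'a2']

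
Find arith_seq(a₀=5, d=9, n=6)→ a_0 = 5 + 0*9 = 5
a_1 = 5 + 1*9 = 14
a_2 = 5 + 2*9 = 23
...
= [5, 14, 23, 32, 41, 50]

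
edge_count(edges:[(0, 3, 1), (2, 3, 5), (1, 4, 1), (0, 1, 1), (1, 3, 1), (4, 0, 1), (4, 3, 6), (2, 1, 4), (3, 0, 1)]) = 9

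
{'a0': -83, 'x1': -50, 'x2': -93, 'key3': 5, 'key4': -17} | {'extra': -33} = {'a0': -83, 'x1': -50, 'x2': -93, 'key3': 5, 'key4': -17, 'extra': -33}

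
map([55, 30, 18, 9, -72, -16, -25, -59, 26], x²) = [3025, 900, 324, 81, 5184, 256, 625, 3481, 676]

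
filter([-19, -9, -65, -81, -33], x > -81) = [-19, -9, -65, -33]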